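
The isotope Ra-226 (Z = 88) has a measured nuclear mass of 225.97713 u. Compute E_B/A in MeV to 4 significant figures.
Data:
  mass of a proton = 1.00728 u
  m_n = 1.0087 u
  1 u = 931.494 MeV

7.683 MeV/nucleon

The nucleus contains 88 protons and 226 − 88 = 138 neutrons.
Total constituent mass: 88 × 1.00728 + 138 × 1.0087 = 227.84124 u
Δm = 227.84124 − 225.97713 = 1.86411 u
Binding energy = Δm·c² = 1.86411 × 931.494 MeV/u = 1736.41 MeV
Per nucleon: 1736.41 / 226 = 7.683 MeV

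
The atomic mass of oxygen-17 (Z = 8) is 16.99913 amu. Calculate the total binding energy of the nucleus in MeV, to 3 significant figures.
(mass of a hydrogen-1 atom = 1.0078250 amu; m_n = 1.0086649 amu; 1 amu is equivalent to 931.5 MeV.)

132 MeV

Z = 8, so N = A − Z = 17 − 8 = 9.
Total constituent mass: 8 × 1.0078250 + 9 × 1.0086649 = 17.1405841 amu
Δm = 17.1405841 − 16.99913 = 0.1414541 amu
E_B = 0.1414541 × 931.5 = 131.764 MeV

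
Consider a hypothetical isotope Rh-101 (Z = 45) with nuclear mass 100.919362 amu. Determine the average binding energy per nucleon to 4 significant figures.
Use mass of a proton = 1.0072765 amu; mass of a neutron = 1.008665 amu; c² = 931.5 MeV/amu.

Σm = 45·m_p + 56·m_n = 45.3274425 + 56.485240 = 101.8126825 amu
Δm = 101.8126825 − 100.919362 = 0.8933205 amu
E_B = 0.8933205 × 931.5 = 832.128 MeV
Per nucleon: 832.128 / 101 = 8.239 MeV

8.239 MeV/nucleon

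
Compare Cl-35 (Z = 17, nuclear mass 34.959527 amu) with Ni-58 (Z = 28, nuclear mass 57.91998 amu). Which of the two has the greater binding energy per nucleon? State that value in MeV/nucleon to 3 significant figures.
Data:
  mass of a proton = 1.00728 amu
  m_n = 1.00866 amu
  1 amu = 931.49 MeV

Ni-58; 8.73 MeV/nucleon

Cl-35: Σm = 17(1.00728) + 18(1.00866) = 35.27964 amu; Δm = 0.320113 amu; E_B = 298.18 MeV; E_B/A = 8.519 MeV
Ni-58: Σm = 28(1.00728) + 30(1.00866) = 58.46364 amu; Δm = 0.54366 amu; E_B = 506.41 MeV; E_B/A = 8.731 MeV
Ni-58 has the higher binding energy per nucleon, so it is the more tightly bound nucleus.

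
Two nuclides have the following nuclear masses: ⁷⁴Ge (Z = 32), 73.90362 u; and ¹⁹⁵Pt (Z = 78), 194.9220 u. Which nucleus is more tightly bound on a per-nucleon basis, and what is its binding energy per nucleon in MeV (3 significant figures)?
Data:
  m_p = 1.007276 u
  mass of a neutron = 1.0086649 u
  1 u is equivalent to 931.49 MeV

⁷⁴Ge: Σm = 32(1.007276) + 42(1.0086649) = 74.5967578 u; Δm = 0.6931378 u; E_B = 645.65 MeV; E_B/A = 8.725 MeV
¹⁹⁵Pt: Σm = 78(1.007276) + 117(1.0086649) = 196.5813213 u; Δm = 1.6593213 u; E_B = 1545.6 MeV; E_B/A = 7.926 MeV
⁷⁴Ge has the higher binding energy per nucleon, so it is the more tightly bound nucleus.

⁷⁴Ge; 8.73 MeV/nucleon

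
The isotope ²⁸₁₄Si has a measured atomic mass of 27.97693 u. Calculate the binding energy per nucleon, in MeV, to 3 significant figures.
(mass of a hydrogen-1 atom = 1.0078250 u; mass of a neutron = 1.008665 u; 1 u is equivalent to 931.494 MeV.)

8.45 MeV/nucleon

With 14 protons and 14 neutrons (A = 28):
Total constituent mass: 14 × 1.0078250 + 14 × 1.008665 = 28.2308600 u
The mass defect is 28.2308600 − 27.97693 = 0.2539300 u.
Binding energy = Δm·c² = 0.2539300 × 931.494 MeV/u = 236.534 MeV
Dividing by A = 28 gives 8.448 MeV per nucleon.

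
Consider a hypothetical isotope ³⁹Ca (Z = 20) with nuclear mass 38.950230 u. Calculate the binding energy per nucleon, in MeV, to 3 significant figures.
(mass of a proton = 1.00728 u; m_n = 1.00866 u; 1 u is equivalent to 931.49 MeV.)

Total constituent mass: 20 × 1.00728 + 19 × 1.00866 = 39.31014 u
Δm = 39.31014 − 38.950230 = 0.359910 u
Binding energy = Δm·c² = 0.359910 × 931.49 MeV/u = 335.253 MeV
Dividing by A = 39 gives 8.596 MeV per nucleon.

8.60 MeV/nucleon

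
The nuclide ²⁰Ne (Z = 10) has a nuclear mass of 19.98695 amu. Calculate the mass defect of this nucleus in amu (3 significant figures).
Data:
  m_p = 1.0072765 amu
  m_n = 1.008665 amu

Σm = 10·m_p + 10·m_n = 10.0727650 + 10.086650 = 20.1594150 amu
Δm = 20.1594150 − 19.98695 = 0.1724650 amu

0.172 amu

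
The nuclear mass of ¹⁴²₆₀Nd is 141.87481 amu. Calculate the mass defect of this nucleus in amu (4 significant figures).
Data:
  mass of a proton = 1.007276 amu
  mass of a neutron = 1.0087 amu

1.275 amu

Z = 60, so N = A − Z = 142 − 60 = 82.
Σm = 60·m_p + 82·m_n = 60.436560 + 82.7134 = 143.149960 amu
Mass defect Δm = 143.149960 − 141.87481 = 1.275150 amu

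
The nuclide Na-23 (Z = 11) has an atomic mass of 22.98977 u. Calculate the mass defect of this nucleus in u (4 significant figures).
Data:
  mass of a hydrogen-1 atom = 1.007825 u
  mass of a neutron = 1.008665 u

0.2003 u

The nucleus contains 11 protons and 23 − 11 = 12 neutrons.
Total constituent mass: 11 × 1.007825 + 12 × 1.008665 = 23.190055 u
Mass defect Δm = 23.190055 − 22.98977 = 0.200285 u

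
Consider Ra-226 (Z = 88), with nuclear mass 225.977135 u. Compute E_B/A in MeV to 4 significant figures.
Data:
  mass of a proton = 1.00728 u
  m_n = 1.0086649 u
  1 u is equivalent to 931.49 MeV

7.663 MeV/nucleon

The nucleus contains 88 protons and 226 − 88 = 138 neutrons.
Mass of separated nucleons = 88(1.00728) + 138(1.0086649) = 88.64064 + 139.1957562 = 227.8363962 u
Δm = 227.8363962 − 225.977135 = 1.8592612 u
Binding energy = Δm·c² = 1.8592612 × 931.49 MeV/u = 1731.88 MeV
Dividing by A = 226 gives 7.663 MeV per nucleon.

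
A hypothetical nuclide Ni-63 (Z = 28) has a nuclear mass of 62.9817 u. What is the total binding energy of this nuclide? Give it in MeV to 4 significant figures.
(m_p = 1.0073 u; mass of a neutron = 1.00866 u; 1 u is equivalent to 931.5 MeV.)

489.8 MeV

Z = 28, so N = A − Z = 63 − 28 = 35.
Σm = 28·m_p + 35·m_n = 28.2044 + 35.30310 = 63.50750 u
Δm = 63.50750 − 62.9817 = 0.52580 u
E_B = 0.52580 × 931.5 = 489.783 MeV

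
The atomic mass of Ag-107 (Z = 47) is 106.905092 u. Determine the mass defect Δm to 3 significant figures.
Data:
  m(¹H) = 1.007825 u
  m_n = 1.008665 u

0.983 u

Total constituent mass: 47 × 1.007825 + 60 × 1.008665 = 107.887675 u
The mass defect is 107.887675 − 106.905092 = 0.982583 u.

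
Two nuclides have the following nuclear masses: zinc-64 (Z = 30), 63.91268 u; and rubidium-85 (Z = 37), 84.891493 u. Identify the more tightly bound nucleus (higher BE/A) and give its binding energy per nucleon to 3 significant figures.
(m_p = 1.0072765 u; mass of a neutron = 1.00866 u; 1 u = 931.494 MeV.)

zinc-64; 8.73 MeV/nucleon

zinc-64: Σm = 30(1.0072765) + 34(1.00866) = 64.5127350 u; Δm = 0.6000550 u; E_B = 558.95 MeV; E_B/A = 8.734 MeV
rubidium-85: Σm = 37(1.0072765) + 48(1.00866) = 85.6849105 u; Δm = 0.7934175 u; E_B = 739.064 MeV; E_B/A = 8.6949 MeV
zinc-64 has the higher binding energy per nucleon, so it is the more tightly bound nucleus.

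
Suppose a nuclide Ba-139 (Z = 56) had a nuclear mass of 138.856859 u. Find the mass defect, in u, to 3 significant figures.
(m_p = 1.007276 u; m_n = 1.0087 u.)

Mass of separated nucleons = 56(1.007276) + 83(1.0087) = 56.407456 + 83.7221 = 140.129556 u
The mass defect is 140.129556 − 138.856859 = 1.272697 u.

1.27 u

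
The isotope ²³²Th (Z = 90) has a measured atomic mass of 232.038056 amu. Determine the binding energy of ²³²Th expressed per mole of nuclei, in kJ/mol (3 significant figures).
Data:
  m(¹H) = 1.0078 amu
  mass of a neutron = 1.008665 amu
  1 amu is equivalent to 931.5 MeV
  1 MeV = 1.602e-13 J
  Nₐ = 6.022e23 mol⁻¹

1.70e+11 kJ/mol

Σm = 90·m(¹H) + 142·m_n = 90.7020 + 143.230430 = 233.932430 amu
The mass defect is 233.932430 − 232.038056 = 1.894374 amu.
Binding energy = Δm·c² = 1.894374 × 931.5 MeV/amu = 1764.61 MeV
Per nucleus in joules: 1764.61 MeV × 1.602e-13 J/MeV = 2.8269e-10 J
Per mole: 2.8269e-10 J × 6.022e23 mol⁻¹ = 1.7024e+14 J/mol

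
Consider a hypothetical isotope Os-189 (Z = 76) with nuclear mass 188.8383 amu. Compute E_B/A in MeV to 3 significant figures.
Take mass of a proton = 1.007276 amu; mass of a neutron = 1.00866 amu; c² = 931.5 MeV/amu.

Total constituent mass: 76 × 1.007276 + 113 × 1.00866 = 190.531556 amu
Mass defect Δm = 190.531556 − 188.8383 = 1.693256 amu
Converting to energy: 1.693256 amu × 931.5 MeV/amu = 1577.27 MeV
Per nucleon: 1577.27 / 189 = 8.345 MeV

8.35 MeV/nucleon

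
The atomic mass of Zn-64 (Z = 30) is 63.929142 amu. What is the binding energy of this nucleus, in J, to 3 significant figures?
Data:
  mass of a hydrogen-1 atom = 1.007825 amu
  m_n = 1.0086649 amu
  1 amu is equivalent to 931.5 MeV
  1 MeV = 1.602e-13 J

With 30 protons and 34 neutrons (A = 64):
Total constituent mass: 30 × 1.007825 + 34 × 1.0086649 = 64.5293566 amu
Δm = 64.5293566 − 63.929142 = 0.6002146 amu
Binding energy = Δm·c² = 0.6002146 × 931.5 MeV/amu = 559.100 MeV
In joules: 559.100 MeV × 1.602e-13 J/MeV = 8.9568e-11 J

8.96e-11 J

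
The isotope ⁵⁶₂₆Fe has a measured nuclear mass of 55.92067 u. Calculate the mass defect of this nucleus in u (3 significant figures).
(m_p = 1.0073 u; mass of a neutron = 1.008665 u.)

Σm = 26·m_p + 30·m_n = 26.1898 + 30.259950 = 56.449750 u
Δm = 56.449750 − 55.92067 = 0.529080 u

0.529 u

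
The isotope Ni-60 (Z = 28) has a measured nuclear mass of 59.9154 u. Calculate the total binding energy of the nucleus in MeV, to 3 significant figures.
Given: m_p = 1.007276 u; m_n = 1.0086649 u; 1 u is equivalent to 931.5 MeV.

Mass of separated nucleons = 28(1.007276) + 32(1.0086649) = 28.203728 + 32.2772768 = 60.4810048 u
Δm = 60.4810048 − 59.9154 = 0.5656048 u
Converting to energy: 0.5656048 u × 931.5 MeV/u = 526.861 MeV

527 MeV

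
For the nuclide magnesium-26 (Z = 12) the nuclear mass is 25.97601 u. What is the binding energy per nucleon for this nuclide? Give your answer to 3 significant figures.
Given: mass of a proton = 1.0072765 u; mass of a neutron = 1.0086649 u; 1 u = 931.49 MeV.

Total constituent mass: 12 × 1.0072765 + 14 × 1.0086649 = 26.2086266 u
The mass defect is 26.2086266 − 25.97601 = 0.2326166 u.
E_B = 0.2326166 × 931.49 = 216.680 MeV
Dividing by A = 26 gives 8.334 MeV per nucleon.

8.33 MeV/nucleon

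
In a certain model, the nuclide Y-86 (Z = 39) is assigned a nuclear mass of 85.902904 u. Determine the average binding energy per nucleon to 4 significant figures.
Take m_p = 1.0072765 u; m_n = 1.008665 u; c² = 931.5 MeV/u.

With 39 protons and 47 neutrons (A = 86):
Mass of separated nucleons = 39(1.0072765) + 47(1.008665) = 39.2837835 + 47.407255 = 86.6910385 u
The mass defect is 86.6910385 − 85.902904 = 0.7881345 u.
Binding energy = Δm·c² = 0.7881345 × 931.5 MeV/u = 734.147 MeV
BE/A = 734.147 MeV / 86 = 8.537 MeV/nucleon

8.537 MeV/nucleon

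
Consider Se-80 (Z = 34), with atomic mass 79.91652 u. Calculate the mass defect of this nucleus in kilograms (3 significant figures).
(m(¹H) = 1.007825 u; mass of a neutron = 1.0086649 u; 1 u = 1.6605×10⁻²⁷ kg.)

1.24e-27 kg

Z = 34, so N = A − Z = 80 − 34 = 46.
Total constituent mass: 34 × 1.007825 + 46 × 1.0086649 = 80.6646354 u
Mass defect Δm = 80.6646354 − 79.91652 = 0.7481154 u
In SI units: 0.7481154 u × 1.6605×10⁻²⁷ kg/u = 1.2422e-27 kg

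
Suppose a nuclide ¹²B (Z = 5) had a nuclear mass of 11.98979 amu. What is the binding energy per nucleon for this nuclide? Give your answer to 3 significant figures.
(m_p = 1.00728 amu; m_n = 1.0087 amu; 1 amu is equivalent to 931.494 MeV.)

8.35 MeV/nucleon

With 5 protons and 7 neutrons (A = 12):
Σm = 5·m_p + 7·m_n = 5.03640 + 7.0609 = 12.09730 amu
Mass defect Δm = 12.09730 − 11.98979 = 0.10751 amu
E_B = 0.10751 × 931.494 = 100.145 MeV
BE/A = 100.145 MeV / 12 = 8.345 MeV/nucleon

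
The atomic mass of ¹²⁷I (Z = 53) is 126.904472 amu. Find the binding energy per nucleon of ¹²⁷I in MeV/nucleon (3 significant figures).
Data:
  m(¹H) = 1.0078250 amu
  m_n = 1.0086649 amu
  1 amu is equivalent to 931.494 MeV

8.45 MeV/nucleon

The nucleus contains 53 protons and 127 − 53 = 74 neutrons.
Σm = 53·m(¹H) + 74·m_n = 53.4147250 + 74.6412026 = 128.0559276 amu
The mass defect is 128.0559276 − 126.904472 = 1.1514556 amu.
E_B = 1.1514556 × 931.494 = 1072.57 MeV
Per nucleon: 1072.57 / 127 = 8.445 MeV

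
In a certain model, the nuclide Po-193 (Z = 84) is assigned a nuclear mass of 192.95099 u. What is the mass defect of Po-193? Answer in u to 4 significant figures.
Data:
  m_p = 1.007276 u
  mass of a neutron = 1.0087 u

1.608 u

With 84 protons and 109 neutrons (A = 193):
Mass of separated nucleons = 84(1.007276) + 109(1.0087) = 84.611184 + 109.9483 = 194.559484 u
Mass defect Δm = 194.559484 − 192.95099 = 1.608494 u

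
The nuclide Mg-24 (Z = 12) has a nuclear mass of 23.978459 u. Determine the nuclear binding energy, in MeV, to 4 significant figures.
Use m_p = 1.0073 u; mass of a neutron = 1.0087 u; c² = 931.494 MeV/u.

Total constituent mass: 12 × 1.0073 + 12 × 1.0087 = 24.1920 u
Δm = 24.1920 − 23.978459 = 0.213541 u
E_B = 0.213541 × 931.494 = 198.912 MeV

198.9 MeV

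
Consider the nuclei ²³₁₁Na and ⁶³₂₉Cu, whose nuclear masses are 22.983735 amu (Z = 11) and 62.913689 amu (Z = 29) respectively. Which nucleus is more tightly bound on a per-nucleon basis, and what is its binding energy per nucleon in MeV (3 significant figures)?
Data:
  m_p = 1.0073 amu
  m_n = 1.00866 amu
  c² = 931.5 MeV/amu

²³₁₁Na: Σm = 11(1.0073) + 12(1.00866) = 23.18422 amu; Δm = 0.200485 amu; E_B = 186.75 MeV; E_B/A = 8.120 MeV
⁶³₂₉Cu: Σm = 29(1.0073) + 34(1.00866) = 63.50614 amu; Δm = 0.592451 amu; E_B = 551.87 MeV; E_B/A = 8.760 MeV
⁶³₂₉Cu has the higher binding energy per nucleon, so it is the more tightly bound nucleus.

⁶³₂₉Cu; 8.76 MeV/nucleon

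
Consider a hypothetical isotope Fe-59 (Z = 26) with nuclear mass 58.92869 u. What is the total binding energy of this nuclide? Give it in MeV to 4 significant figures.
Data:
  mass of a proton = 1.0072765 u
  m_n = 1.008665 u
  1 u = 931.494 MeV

The nucleus contains 26 protons and 59 − 26 = 33 neutrons.
Total constituent mass: 26 × 1.0072765 + 33 × 1.008665 = 59.4751340 u
Mass defect Δm = 59.4751340 − 58.92869 = 0.5464440 u
E_B = 0.5464440 × 931.494 = 509.009 MeV

509.0 MeV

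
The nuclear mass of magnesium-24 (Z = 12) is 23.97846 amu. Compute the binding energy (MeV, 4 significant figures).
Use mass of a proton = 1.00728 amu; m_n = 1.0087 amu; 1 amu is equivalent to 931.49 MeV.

With 12 protons and 12 neutrons (A = 24):
Σm = 12·m_p + 12·m_n = 12.08736 + 12.1044 = 24.19176 amu
Mass defect Δm = 24.19176 − 23.97846 = 0.21330 amu
E_B = 0.21330 × 931.49 = 198.687 MeV

198.7 MeV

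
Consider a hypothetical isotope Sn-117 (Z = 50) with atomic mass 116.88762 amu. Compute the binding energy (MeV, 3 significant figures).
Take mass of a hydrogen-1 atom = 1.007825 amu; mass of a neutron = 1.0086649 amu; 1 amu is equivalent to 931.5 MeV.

1010 MeV

Total constituent mass: 50 × 1.007825 + 67 × 1.0086649 = 117.9717983 amu
Δm = 117.9717983 − 116.88762 = 1.0841783 amu
Converting to energy: 1.0841783 amu × 931.5 MeV/amu = 1009.91 MeV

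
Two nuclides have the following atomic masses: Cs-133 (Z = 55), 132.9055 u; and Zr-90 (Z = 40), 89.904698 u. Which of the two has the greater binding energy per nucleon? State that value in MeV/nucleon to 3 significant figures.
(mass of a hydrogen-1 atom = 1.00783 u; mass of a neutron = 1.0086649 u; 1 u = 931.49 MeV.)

Zr-90; 8.71 MeV/nucleon

Cs-133: Σm = 55(1.00783) + 78(1.0086649) = 134.1065122 u; Δm = 1.2010122 u; E_B = 1118.73 MeV; E_B/A = 8.412 MeV
Zr-90: Σm = 40(1.00783) + 50(1.0086649) = 90.7464450 u; Δm = 0.8417470 u; E_B = 784.08 MeV; E_B/A = 8.712 MeV
Zr-90 has the higher binding energy per nucleon, so it is the more tightly bound nucleus.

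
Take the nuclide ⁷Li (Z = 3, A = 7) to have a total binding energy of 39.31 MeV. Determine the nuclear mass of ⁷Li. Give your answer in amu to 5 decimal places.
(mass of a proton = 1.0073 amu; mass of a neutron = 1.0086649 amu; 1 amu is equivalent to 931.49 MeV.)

Mass defect = 39.31 MeV / (931.49 MeV/amu) = 0.0422012 amu
Constituent mass = 3(1.0073) + 4(1.0086649) = 7.0565596 amu
Nuclear mass = 7.0565596 − 0.0422012 = 7.0143584 amu ≈ 7.01436 amu (to 5 decimal places)

7.01436 amu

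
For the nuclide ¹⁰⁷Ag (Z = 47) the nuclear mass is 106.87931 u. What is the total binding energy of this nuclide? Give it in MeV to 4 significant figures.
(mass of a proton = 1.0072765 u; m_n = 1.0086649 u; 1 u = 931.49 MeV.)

915.3 MeV

Mass of separated nucleons = 47(1.0072765) + 60(1.0086649) = 47.3419955 + 60.5198940 = 107.8618895 u
The mass defect is 107.8618895 − 106.87931 = 0.9825795 u.
Binding energy = Δm·c² = 0.9825795 × 931.49 MeV/u = 915.263 MeV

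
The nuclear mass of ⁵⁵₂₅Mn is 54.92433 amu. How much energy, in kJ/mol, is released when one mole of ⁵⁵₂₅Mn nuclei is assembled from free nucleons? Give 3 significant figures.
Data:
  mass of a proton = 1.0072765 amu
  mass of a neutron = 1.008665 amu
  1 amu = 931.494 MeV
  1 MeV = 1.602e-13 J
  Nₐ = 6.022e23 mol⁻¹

With 25 protons and 30 neutrons (A = 55):
Mass of separated nucleons = 25(1.0072765) + 30(1.008665) = 25.1819125 + 30.259950 = 55.4418625 amu
Mass defect Δm = 55.4418625 − 54.92433 = 0.5175325 amu
Binding energy = Δm·c² = 0.5175325 × 931.494 MeV/amu = 482.078 MeV
Per nucleus in joules: 482.078 MeV × 1.602e-13 J/MeV = 7.7229e-11 J
Per mole: 7.7229e-11 J × 6.022e23 mol⁻¹ = 4.6507e+13 J/mol

4.65e+10 kJ/mol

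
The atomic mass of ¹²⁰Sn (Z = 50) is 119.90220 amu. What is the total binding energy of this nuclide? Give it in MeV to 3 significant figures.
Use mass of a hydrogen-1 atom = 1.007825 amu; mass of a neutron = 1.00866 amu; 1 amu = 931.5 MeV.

With 50 protons and 70 neutrons (A = 120):
Mass of separated nucleons = 50(1.007825) + 70(1.00866) = 50.391250 + 70.60620 = 120.997450 amu
The mass defect is 120.997450 − 119.90220 = 1.095250 amu.
Converting to energy: 1.095250 amu × 931.5 MeV/amu = 1020.23 MeV

1020 MeV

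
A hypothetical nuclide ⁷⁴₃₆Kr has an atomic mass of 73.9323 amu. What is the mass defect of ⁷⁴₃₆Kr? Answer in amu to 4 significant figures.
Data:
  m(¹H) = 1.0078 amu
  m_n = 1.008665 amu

0.6778 amu

Mass of separated nucleons = 36(1.0078) + 38(1.008665) = 36.2808 + 38.329270 = 74.610070 amu
Mass defect Δm = 74.610070 − 73.9323 = 0.677770 amu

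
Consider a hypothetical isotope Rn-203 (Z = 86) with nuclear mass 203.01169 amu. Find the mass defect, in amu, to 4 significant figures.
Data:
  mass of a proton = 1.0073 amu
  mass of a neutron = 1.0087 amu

Z = 86, so N = A − Z = 203 − 86 = 117.
Total constituent mass: 86 × 1.0073 + 117 × 1.0087 = 204.6457 amu
Δm = 204.6457 − 203.01169 = 1.63401 amu

1.634 amu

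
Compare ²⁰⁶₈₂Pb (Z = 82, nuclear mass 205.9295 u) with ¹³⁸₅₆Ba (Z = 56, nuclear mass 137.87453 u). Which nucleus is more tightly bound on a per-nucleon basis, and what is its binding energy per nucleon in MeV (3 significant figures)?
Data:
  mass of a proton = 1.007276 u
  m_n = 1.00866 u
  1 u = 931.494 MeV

²⁰⁶₈₂Pb: Σm = 82(1.007276) + 124(1.00866) = 207.670472 u; Δm = 1.740972 u; E_B = 1621.7 MeV; E_B/A = 7.872 MeV
¹³⁸₅₆Ba: Σm = 56(1.007276) + 82(1.00866) = 139.117576 u; Δm = 1.243046 u; E_B = 1157.9 MeV; E_B/A = 8.391 MeV
¹³⁸₅₆Ba has the higher binding energy per nucleon, so it is the more tightly bound nucleus.

¹³⁸₅₆Ba; 8.39 MeV/nucleon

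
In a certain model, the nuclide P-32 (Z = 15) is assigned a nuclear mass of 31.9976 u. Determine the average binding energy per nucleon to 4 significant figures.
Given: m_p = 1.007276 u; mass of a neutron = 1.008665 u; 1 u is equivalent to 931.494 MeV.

7.535 MeV/nucleon

Total constituent mass: 15 × 1.007276 + 17 × 1.008665 = 32.256445 u
The mass defect is 32.256445 − 31.9976 = 0.258845 u.
E_B = 0.258845 × 931.494 = 241.113 MeV
Dividing by A = 32 gives 7.535 MeV per nucleon.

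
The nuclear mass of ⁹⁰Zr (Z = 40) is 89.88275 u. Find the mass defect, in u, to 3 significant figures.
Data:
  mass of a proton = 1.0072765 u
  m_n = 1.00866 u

With 40 protons and 50 neutrons (A = 90):
Total constituent mass: 40 × 1.0072765 + 50 × 1.00866 = 90.7240600 u
Mass defect Δm = 90.7240600 − 89.88275 = 0.8413100 u

0.841 u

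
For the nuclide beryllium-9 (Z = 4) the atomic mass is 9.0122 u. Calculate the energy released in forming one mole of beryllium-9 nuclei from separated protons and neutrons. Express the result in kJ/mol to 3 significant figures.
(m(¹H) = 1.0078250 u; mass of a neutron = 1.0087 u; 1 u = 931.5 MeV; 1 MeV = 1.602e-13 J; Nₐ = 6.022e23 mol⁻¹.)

Σm = 4·m(¹H) + 5·m_n = 4.0313000 + 5.0435 = 9.0748000 u
Δm = 9.0748000 − 9.0122 = 0.0626000 u
Binding energy = Δm·c² = 0.0626000 × 931.5 MeV/u = 58.3119 MeV
Per nucleus in joules: 58.3119 MeV × 1.602e-13 J/MeV = 9.3416e-12 J
Per mole: 9.3416e-12 J × 6.022e23 mol⁻¹ = 5.6255e+12 J/mol

5.63e+09 kJ/mol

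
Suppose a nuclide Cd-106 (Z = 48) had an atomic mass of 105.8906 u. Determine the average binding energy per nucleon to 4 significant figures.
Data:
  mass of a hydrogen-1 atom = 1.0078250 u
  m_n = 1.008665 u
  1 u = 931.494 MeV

Total constituent mass: 48 × 1.0078250 + 58 × 1.008665 = 106.8781700 u
Mass defect Δm = 106.8781700 − 105.8906 = 0.9875700 u
Binding energy = Δm·c² = 0.9875700 × 931.494 MeV/u = 919.916 MeV
Per nucleon: 919.916 / 106 = 8.678 MeV

8.678 MeV/nucleon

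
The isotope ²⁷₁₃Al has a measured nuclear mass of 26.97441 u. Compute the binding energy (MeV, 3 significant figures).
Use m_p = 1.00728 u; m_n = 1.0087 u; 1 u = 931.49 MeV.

Mass of separated nucleons = 13(1.00728) + 14(1.0087) = 13.09464 + 14.1218 = 27.21644 u
The mass defect is 27.21644 − 26.97441 = 0.24203 u.
Converting to energy: 0.24203 u × 931.49 MeV/u = 225.449 MeV

225 MeV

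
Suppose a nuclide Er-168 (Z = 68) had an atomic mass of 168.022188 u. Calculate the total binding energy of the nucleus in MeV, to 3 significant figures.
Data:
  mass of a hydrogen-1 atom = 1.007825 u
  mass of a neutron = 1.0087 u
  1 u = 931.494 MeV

The nucleus contains 68 protons and 168 − 68 = 100 neutrons.
Total constituent mass: 68 × 1.007825 + 100 × 1.0087 = 169.402100 u
Mass defect Δm = 169.402100 − 168.022188 = 1.379912 u
E_B = 1.379912 × 931.494 = 1285.38 MeV

1290 MeV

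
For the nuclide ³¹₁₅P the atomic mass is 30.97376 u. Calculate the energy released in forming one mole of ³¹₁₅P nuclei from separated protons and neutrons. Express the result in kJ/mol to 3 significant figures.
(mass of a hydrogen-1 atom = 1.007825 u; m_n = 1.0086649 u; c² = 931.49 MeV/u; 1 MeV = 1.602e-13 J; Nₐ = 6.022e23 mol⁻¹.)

The nucleus contains 15 protons and 31 − 15 = 16 neutrons.
Total constituent mass: 15 × 1.007825 + 16 × 1.0086649 = 31.2560134 u
Mass defect Δm = 31.2560134 − 30.97376 = 0.2822534 u
Converting to energy: 0.2822534 u × 931.49 MeV/u = 262.916 MeV
Per nucleus in joules: 262.916 MeV × 1.602e-13 J/MeV = 4.2119e-11 J
Per mole: 4.2119e-11 J × 6.022e23 mol⁻¹ = 2.5364e+13 J/mol

2.54e+10 kJ/mol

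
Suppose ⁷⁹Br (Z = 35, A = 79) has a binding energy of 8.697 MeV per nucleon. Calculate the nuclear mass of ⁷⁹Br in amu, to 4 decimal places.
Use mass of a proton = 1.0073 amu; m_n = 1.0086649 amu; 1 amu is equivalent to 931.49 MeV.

Total binding energy = 79 × 8.697 = 687.063 MeV
Mass defect = 687.063 MeV / (931.49 MeV/amu) = 0.737596 amu
Constituent mass = 35(1.0073) + 44(1.0086649) = 79.6367556 amu
Nuclear mass = 79.6367556 − 0.737596 = 78.8991596 amu ≈ 78.8992 amu (to 4 decimal places)

78.8992 amu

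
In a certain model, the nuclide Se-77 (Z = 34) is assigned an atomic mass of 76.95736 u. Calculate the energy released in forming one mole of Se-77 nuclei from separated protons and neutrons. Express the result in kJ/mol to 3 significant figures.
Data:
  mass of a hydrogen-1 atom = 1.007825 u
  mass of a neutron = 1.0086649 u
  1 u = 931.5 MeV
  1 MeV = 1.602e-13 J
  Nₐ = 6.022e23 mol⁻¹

6.12e+10 kJ/mol

Total constituent mass: 34 × 1.007825 + 43 × 1.0086649 = 77.6386407 u
Mass defect Δm = 77.6386407 − 76.95736 = 0.6812807 u
Binding energy = Δm·c² = 0.6812807 × 931.5 MeV/u = 634.613 MeV
Per nucleus in joules: 634.613 MeV × 1.602e-13 J/MeV = 1.0167e-10 J
Per mole: 1.0167e-10 J × 6.022e23 mol⁻¹ = 6.1226e+13 J/mol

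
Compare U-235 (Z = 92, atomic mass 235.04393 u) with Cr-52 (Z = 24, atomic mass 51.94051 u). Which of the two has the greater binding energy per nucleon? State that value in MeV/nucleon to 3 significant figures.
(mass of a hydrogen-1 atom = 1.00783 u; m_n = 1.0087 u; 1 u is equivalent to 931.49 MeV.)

Cr-52; 8.80 MeV/nucleon

U-235: Σm = 92(1.00783) + 143(1.0087) = 236.96446 u; Δm = 1.92053 u; E_B = 1789.0 MeV; E_B/A = 7.613 MeV
Cr-52: Σm = 24(1.00783) + 28(1.0087) = 52.43152 u; Δm = 0.49101 u; E_B = 457.37 MeV; E_B/A = 8.796 MeV
Cr-52 has the higher binding energy per nucleon, so it is the more tightly bound nucleus.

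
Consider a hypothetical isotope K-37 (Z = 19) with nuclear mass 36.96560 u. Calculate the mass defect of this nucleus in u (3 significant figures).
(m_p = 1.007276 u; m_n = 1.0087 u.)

0.329 u

With 19 protons and 18 neutrons (A = 37):
Σm = 19·m_p + 18·m_n = 19.138244 + 18.1566 = 37.294844 u
The mass defect is 37.294844 − 36.96560 = 0.329244 u.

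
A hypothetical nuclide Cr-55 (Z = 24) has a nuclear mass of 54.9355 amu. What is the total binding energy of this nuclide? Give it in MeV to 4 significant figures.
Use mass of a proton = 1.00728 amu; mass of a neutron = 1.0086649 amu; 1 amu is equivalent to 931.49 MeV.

With 24 protons and 31 neutrons (A = 55):
Mass of separated nucleons = 24(1.00728) + 31(1.0086649) = 24.17472 + 31.2686119 = 55.4433319 amu
Δm = 55.4433319 − 54.9355 = 0.5078319 amu
E_B = 0.5078319 × 931.49 = 473.040 MeV

473.0 MeV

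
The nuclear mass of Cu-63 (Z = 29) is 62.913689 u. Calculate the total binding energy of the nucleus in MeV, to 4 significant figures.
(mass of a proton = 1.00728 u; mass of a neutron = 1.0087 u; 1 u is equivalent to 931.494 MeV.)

Mass of separated nucleons = 29(1.00728) + 34(1.0087) = 29.21112 + 34.2958 = 63.50692 u
Mass defect Δm = 63.50692 − 62.913689 = 0.593231 u
Binding energy = Δm·c² = 0.593231 × 931.494 MeV/u = 552.591 MeV

552.6 MeV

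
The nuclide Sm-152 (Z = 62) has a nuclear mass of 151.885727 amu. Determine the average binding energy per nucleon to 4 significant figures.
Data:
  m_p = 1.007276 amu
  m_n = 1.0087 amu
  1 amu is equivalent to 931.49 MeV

8.263 MeV/nucleon

Z = 62, so N = A − Z = 152 − 62 = 90.
Total constituent mass: 62 × 1.007276 + 90 × 1.0087 = 153.234112 amu
Mass defect Δm = 153.234112 − 151.885727 = 1.348385 amu
E_B = 1.348385 × 931.49 = 1256.01 MeV
Per nucleon: 1256.01 / 152 = 8.263 MeV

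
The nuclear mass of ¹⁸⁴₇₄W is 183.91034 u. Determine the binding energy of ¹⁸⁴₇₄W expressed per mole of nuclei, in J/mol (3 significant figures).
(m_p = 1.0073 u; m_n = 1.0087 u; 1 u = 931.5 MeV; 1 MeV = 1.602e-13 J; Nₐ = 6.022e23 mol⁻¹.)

Z = 74, so N = A − Z = 184 − 74 = 110.
Σm = 74·m_p + 110·m_n = 74.5402 + 110.9570 = 185.4972 u
Mass defect Δm = 185.4972 − 183.91034 = 1.58686 u
Binding energy = Δm·c² = 1.58686 × 931.5 MeV/u = 1478.16 MeV
Per nucleus in joules: 1478.16 MeV × 1.602e-13 J/MeV = 2.3680e-10 J
Per mole: 2.3680e-10 J × 6.022e23 mol⁻¹ = 1.4260e+14 J/mol

1.43e+14 J/mol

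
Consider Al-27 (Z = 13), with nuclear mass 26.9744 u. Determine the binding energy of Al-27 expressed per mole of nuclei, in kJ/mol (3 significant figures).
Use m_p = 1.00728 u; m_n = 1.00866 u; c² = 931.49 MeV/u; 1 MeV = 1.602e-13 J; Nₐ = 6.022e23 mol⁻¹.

2.17e+10 kJ/mol

Mass of separated nucleons = 13(1.00728) + 14(1.00866) = 13.09464 + 14.12124 = 27.21588 u
Mass defect Δm = 27.21588 − 26.9744 = 0.24148 u
E_B = 0.24148 × 931.49 = 224.936 MeV
Per nucleus in joules: 224.936 MeV × 1.602e-13 J/MeV = 3.6035e-11 J
Per mole: 3.6035e-11 J × 6.022e23 mol⁻¹ = 2.1700e+13 J/mol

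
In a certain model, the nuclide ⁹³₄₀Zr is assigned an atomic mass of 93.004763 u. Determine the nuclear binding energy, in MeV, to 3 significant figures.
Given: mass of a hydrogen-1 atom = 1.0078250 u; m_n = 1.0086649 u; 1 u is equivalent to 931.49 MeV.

The nucleus contains 40 protons and 93 − 40 = 53 neutrons.
Σm = 40·m(¹H) + 53·m_n = 40.3130000 + 53.4592397 = 93.7722397 u
Mass defect Δm = 93.7722397 − 93.004763 = 0.7674767 u
Binding energy = Δm·c² = 0.7674767 × 931.49 MeV/u = 714.897 MeV

715 MeV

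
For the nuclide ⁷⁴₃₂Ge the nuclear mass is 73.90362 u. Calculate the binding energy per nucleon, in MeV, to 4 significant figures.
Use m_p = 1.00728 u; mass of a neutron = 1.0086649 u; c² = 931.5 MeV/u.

8.727 MeV/nucleon

With 32 protons and 42 neutrons (A = 74):
Mass of separated nucleons = 32(1.00728) + 42(1.0086649) = 32.23296 + 42.3639258 = 74.5968858 u
Δm = 74.5968858 − 73.90362 = 0.6932658 u
Converting to energy: 0.6932658 u × 931.5 MeV/u = 645.777 MeV
BE/A = 645.777 MeV / 74 = 8.727 MeV/nucleon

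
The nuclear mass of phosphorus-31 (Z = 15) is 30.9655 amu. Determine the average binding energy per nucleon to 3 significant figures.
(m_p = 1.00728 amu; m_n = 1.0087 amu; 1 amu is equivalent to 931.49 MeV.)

Total constituent mass: 15 × 1.00728 + 16 × 1.0087 = 31.24840 amu
Mass defect Δm = 31.24840 − 30.9655 = 0.28290 amu
Binding energy = Δm·c² = 0.28290 × 931.49 MeV/amu = 263.519 MeV
Dividing by A = 31 gives 8.501 MeV per nucleon.

8.50 MeV/nucleon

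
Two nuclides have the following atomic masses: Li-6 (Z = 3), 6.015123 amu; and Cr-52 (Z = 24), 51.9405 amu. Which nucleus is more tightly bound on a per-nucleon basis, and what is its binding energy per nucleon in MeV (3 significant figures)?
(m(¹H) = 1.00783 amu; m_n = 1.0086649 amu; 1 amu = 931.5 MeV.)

Cr-52; 8.78 MeV/nucleon

Li-6: Σm = 3(1.00783) + 3(1.0086649) = 6.0494847 amu; Δm = 0.0343617 amu; E_B = 32.008 MeV; E_B/A = 5.3347 MeV
Cr-52: Σm = 24(1.00783) + 28(1.0086649) = 52.4305372 amu; Δm = 0.4900372 amu; E_B = 456.47 MeV; E_B/A = 8.778 MeV
Cr-52 has the higher binding energy per nucleon, so it is the more tightly bound nucleus.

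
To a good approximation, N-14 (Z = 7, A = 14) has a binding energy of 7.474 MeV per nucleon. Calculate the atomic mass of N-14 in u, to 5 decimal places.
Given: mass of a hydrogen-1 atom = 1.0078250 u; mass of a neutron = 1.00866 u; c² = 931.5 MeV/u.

Total binding energy = 14 × 7.474 = 104.636 MeV
Mass defect = 104.636 MeV / (931.5 MeV/u) = 0.1123306 u
Constituent mass = 7(1.0078250) + 7(1.00866) = 14.1153950 u
Atomic mass = 14.1153950 − 0.1123306 = 14.0030644 u ≈ 14.00306 u (to 5 decimal places)

14.00306 u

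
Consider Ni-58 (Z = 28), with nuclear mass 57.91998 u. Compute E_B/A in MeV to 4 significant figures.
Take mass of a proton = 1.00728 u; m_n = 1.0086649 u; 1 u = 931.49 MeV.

The nucleus contains 28 protons and 58 − 28 = 30 neutrons.
Total constituent mass: 28 × 1.00728 + 30 × 1.0086649 = 58.4637870 u
The mass defect is 58.4637870 − 57.91998 = 0.5438070 u.
Converting to energy: 0.5438070 u × 931.49 MeV/u = 506.551 MeV
Dividing by A = 58 gives 8.734 MeV per nucleon.

8.734 MeV/nucleon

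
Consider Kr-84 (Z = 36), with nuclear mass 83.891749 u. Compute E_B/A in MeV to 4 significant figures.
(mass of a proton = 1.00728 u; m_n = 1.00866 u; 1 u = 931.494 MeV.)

With 36 protons and 48 neutrons (A = 84):
Total constituent mass: 36 × 1.00728 + 48 × 1.00866 = 84.67776 u
Mass defect Δm = 84.67776 − 83.891749 = 0.786011 u
Converting to energy: 0.786011 u × 931.494 MeV/u = 732.165 MeV
Dividing by A = 84 gives 8.716 MeV per nucleon.

8.716 MeV/nucleon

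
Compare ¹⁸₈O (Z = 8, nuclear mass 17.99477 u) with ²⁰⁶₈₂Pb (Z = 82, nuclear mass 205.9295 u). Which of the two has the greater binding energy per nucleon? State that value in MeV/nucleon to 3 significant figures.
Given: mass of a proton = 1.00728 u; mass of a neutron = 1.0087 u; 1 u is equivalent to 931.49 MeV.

²⁰⁶₈₂Pb; 7.90 MeV/nucleon

¹⁸₈O: Σm = 8(1.00728) + 10(1.0087) = 18.14524 u; Δm = 0.15047 u; E_B = 140.16 MeV; E_B/A = 7.787 MeV
²⁰⁶₈₂Pb: Σm = 82(1.00728) + 124(1.0087) = 207.67576 u; Δm = 1.74626 u; E_B = 1626.6 MeV; E_B/A = 7.896 MeV
²⁰⁶₈₂Pb has the higher binding energy per nucleon, so it is the more tightly bound nucleus.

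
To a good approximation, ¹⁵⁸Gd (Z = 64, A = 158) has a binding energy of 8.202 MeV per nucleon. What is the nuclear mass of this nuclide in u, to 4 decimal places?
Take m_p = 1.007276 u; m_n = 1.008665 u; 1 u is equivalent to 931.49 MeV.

Total binding energy = 158 × 8.202 = 1295.916 MeV
Mass defect = 1295.916 MeV / (931.49 MeV/u) = 1.391229 u
Constituent mass = 64(1.007276) + 94(1.008665) = 159.280174 u
Nuclear mass = 159.280174 − 1.391229 = 157.888945 u ≈ 157.8889 u (to 4 decimal places)

157.8889 u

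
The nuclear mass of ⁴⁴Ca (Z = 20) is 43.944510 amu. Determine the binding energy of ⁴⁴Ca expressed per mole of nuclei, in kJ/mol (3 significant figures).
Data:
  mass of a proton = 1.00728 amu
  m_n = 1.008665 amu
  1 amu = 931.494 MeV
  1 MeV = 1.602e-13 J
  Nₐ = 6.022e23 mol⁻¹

Total constituent mass: 20 × 1.00728 + 24 × 1.008665 = 44.353560 amu
Δm = 44.353560 − 43.944510 = 0.409050 amu
Binding energy = Δm·c² = 0.409050 × 931.494 MeV/amu = 381.028 MeV
Per nucleus in joules: 381.028 MeV × 1.602e-13 J/MeV = 6.1041e-11 J
Per mole: 6.1041e-11 J × 6.022e23 mol⁻¹ = 3.6759e+13 J/mol

3.68e+10 kJ/mol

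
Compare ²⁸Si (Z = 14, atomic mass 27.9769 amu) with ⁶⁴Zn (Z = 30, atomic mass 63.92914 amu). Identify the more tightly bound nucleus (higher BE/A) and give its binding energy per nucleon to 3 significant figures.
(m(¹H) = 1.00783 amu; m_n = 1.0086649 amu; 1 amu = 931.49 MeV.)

²⁸Si: Σm = 14(1.00783) + 14(1.0086649) = 28.2309286 amu; Δm = 0.2540286 amu; E_B = 236.63 MeV; E_B/A = 8.451 MeV
⁶⁴Zn: Σm = 30(1.00783) + 34(1.0086649) = 64.5295066 amu; Δm = 0.6003666 amu; E_B = 559.24 MeV; E_B/A = 8.738 MeV
⁶⁴Zn has the higher binding energy per nucleon, so it is the more tightly bound nucleus.

⁶⁴Zn; 8.74 MeV/nucleon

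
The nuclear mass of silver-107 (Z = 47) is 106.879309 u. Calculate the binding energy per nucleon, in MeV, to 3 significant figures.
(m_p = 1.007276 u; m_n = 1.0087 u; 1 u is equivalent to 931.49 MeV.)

8.57 MeV/nucleon

With 47 protons and 60 neutrons (A = 107):
Total constituent mass: 47 × 1.007276 + 60 × 1.0087 = 107.863972 u
Δm = 107.863972 − 106.879309 = 0.984663 u
Converting to energy: 0.984663 u × 931.49 MeV/u = 917.204 MeV
Per nucleon: 917.204 / 107 = 8.572 MeV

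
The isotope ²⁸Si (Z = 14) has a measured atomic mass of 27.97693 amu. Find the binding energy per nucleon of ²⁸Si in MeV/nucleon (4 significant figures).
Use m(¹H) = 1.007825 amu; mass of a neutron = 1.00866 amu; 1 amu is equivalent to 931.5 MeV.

Σm = 14·m(¹H) + 14·m_n = 14.109550 + 14.12124 = 28.230790 amu
Mass defect Δm = 28.230790 − 27.97693 = 0.253860 amu
E_B = 0.253860 × 931.5 = 236.471 MeV
Dividing by A = 28 gives 8.445 MeV per nucleon.

8.445 MeV/nucleon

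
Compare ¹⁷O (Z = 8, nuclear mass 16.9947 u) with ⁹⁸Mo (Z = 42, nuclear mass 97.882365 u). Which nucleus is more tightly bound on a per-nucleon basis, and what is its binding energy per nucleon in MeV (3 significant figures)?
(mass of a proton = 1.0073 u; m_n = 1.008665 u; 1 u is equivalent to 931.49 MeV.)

⁹⁸Mo; 8.64 MeV/nucleon

¹⁷O: Σm = 8(1.0073) + 9(1.008665) = 17.136385 u; Δm = 0.141685 u; E_B = 131.978 MeV; E_B/A = 7.763 MeV
⁹⁸Mo: Σm = 42(1.0073) + 56(1.008665) = 98.791840 u; Δm = 0.909475 u; E_B = 847.17 MeV; E_B/A = 8.6446 MeV
⁹⁸Mo has the higher binding energy per nucleon, so it is the more tightly bound nucleus.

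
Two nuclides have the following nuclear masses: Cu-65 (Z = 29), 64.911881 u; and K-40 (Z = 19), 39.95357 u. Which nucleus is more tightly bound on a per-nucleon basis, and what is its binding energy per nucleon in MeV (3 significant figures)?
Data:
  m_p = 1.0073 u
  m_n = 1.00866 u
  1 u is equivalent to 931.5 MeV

Cu-65; 8.76 MeV/nucleon

Cu-65: Σm = 29(1.0073) + 36(1.00866) = 65.52346 u; Δm = 0.611579 u; E_B = 569.69 MeV; E_B/A = 8.764 MeV
K-40: Σm = 19(1.0073) + 21(1.00866) = 40.32056 u; Δm = 0.36699 u; E_B = 341.85 MeV; E_B/A = 8.546 MeV
Cu-65 has the higher binding energy per nucleon, so it is the more tightly bound nucleus.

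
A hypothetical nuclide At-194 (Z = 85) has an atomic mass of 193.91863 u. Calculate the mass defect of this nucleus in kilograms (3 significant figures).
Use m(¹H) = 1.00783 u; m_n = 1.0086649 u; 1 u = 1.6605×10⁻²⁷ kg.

2.81e-27 kg

Σm = 85·m(¹H) + 109·m_n = 85.66555 + 109.9444741 = 195.6100241 u
Mass defect Δm = 195.6100241 − 193.91863 = 1.6913941 u
In SI units: 1.6913941 u × 1.6605×10⁻²⁷ kg/u = 2.8086e-27 kg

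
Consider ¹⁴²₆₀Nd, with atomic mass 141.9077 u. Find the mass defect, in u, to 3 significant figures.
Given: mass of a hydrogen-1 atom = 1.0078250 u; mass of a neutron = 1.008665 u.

1.27 u

Z = 60, so N = A − Z = 142 − 60 = 82.
Total constituent mass: 60 × 1.0078250 + 82 × 1.008665 = 143.1800300 u
The mass defect is 143.1800300 − 141.9077 = 1.2723300 u.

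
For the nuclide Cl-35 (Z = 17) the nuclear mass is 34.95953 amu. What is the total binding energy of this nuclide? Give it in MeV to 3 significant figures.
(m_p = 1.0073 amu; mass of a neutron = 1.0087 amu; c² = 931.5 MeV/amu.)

Total constituent mass: 17 × 1.0073 + 18 × 1.0087 = 35.2807 amu
Δm = 35.2807 − 34.95953 = 0.32117 amu
Binding energy = Δm·c² = 0.32117 × 931.5 MeV/amu = 299.170 MeV

299 MeV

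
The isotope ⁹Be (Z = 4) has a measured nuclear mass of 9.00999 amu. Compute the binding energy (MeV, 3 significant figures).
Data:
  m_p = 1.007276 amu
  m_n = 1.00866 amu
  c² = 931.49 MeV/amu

Total constituent mass: 4 × 1.007276 + 5 × 1.00866 = 9.072404 amu
Δm = 9.072404 − 9.00999 = 0.062414 amu
E_B = 0.062414 × 931.49 = 58.1380 MeV

58.1 MeV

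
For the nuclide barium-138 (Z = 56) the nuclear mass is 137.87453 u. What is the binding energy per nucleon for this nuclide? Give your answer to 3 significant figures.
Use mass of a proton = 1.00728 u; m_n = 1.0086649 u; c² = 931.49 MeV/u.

Σm = 56·m_p + 82·m_n = 56.40768 + 82.7105218 = 139.1182018 u
Mass defect Δm = 139.1182018 − 137.87453 = 1.2436718 u
E_B = 1.2436718 × 931.49 = 1158.47 MeV
Dividing by A = 138 gives 8.3947 MeV per nucleon.

8.39 MeV/nucleon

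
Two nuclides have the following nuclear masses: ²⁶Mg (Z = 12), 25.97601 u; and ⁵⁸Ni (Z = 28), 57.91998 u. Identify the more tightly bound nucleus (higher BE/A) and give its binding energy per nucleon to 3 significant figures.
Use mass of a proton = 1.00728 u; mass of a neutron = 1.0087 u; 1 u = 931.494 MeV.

⁵⁸Ni; 8.75 MeV/nucleon

²⁶Mg: Σm = 12(1.00728) + 14(1.0087) = 26.20916 u; Δm = 0.23315 u; E_B = 217.18 MeV; E_B/A = 8.353 MeV
⁵⁸Ni: Σm = 28(1.00728) + 30(1.0087) = 58.46484 u; Δm = 0.54486 u; E_B = 507.53 MeV; E_B/A = 8.751 MeV
⁵⁸Ni has the higher binding energy per nucleon, so it is the more tightly bound nucleus.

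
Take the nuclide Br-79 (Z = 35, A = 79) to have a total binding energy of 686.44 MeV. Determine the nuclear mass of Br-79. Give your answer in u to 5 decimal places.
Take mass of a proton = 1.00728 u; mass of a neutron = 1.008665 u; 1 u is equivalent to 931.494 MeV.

78.89914 u

Mass defect = 686.44 MeV / (931.494 MeV/u) = 0.7369237 u
Constituent mass = 35(1.00728) + 44(1.008665) = 79.636060 u
Nuclear mass = 79.636060 − 0.7369237 = 78.8991363 u ≈ 78.89914 u (to 5 decimal places)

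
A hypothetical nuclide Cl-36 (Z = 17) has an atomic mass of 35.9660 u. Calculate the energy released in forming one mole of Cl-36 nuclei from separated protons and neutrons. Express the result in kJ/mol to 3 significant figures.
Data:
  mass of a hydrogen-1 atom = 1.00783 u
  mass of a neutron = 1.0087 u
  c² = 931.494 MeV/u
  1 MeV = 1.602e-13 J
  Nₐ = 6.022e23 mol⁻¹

2.99e+10 kJ/mol

Σm = 17·m(¹H) + 19·m_n = 17.13311 + 19.1653 = 36.29841 u
Mass defect Δm = 36.29841 − 35.9660 = 0.33241 u
E_B = 0.33241 × 931.494 = 309.638 MeV
Per nucleus in joules: 309.638 MeV × 1.602e-13 J/MeV = 4.9604e-11 J
Per mole: 4.9604e-11 J × 6.022e23 mol⁻¹ = 2.9872e+13 J/mol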